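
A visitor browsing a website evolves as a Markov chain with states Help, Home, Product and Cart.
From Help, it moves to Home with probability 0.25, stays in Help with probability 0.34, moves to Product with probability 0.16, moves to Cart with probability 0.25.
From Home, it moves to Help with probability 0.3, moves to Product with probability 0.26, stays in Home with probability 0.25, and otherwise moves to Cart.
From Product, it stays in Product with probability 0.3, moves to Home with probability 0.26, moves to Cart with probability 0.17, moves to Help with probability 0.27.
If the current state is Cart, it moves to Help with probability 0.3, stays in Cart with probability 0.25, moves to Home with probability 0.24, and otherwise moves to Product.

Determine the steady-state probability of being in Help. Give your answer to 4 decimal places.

0.3054

Let the stationary distribution be π with π = πP and π_1 + π_2 + π_3 + π_4 = 1.
π_1 = 0.34·π_1 + 0.3·π_2 + 0.27·π_3 + 0.3·π_4
π_2 = 0.25·π_1 + 0.25·π_2 + 0.26·π_3 + 0.24·π_4
π_3 = 0.16·π_1 + 0.26·π_2 + 0.3·π_3 + 0.21·π_4
Solving with the normalization constraint gives π = (0.3054, 0.2501, 0.2277, 0.2168).
So the stationary probability of Help is 0.3054.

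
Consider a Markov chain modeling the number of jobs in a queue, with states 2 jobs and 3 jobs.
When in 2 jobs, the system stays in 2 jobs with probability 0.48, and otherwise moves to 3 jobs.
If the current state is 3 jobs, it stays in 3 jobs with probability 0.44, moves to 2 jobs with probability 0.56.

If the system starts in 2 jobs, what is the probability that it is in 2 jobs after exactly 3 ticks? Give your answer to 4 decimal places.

Propagate the distribution vector 3 ticks from 2 jobs.
After 0 ticks: (1.0000, 0.0000)
After 1 tick: (0.4800, 0.5200)
After 2 ticks: (0.5216, 0.4784)
After 3 ticks: (0.5183, 0.4817)
P(in 2 jobs after 3 ticks) = 0.5183

0.5183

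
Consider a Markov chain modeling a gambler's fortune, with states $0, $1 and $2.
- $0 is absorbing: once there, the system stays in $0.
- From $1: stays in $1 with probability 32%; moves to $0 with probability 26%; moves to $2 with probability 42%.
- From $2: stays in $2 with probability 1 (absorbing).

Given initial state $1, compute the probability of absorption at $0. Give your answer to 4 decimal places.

0.3824

Let h(s) be the probability of absorption at $0 starting from transient state s. Then h($0) = 1 and h($2) = 0. By first-step analysis:
h($1) = 0.26·1 + 0.32·h($1) + 0.42·0
Solving: h($1) = 0.3824.
Starting from $1, the probability is 0.3824.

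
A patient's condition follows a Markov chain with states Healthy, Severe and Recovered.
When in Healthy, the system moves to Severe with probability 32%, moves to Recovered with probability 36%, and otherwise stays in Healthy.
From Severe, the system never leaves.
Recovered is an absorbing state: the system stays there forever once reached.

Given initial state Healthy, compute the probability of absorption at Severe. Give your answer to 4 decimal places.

0.4706

Let h(s) be the probability of absorption at Severe starting from transient state s. Then h(Severe) = 1 and h(Recovered) = 0. By first-step analysis:
h(Healthy) = 0.32·h(Healthy) + 0.32·1 + 0.36·0
Solving: h(Healthy) = 0.4706.
Starting from Healthy, the probability is 0.4706.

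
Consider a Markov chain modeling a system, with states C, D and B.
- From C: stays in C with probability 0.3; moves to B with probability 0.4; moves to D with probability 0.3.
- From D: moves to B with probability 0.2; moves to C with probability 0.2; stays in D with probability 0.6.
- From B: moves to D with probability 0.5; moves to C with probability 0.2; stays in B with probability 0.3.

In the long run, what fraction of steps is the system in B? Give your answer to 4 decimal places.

Let the stationary distribution be π with π = πP and π_1 + π_2 + π_3 = 1.
π_1 = 0.3·π_1 + 0.2·π_2 + 0.2·π_3
π_2 = 0.3·π_1 + 0.6·π_2 + 0.5·π_3
Solving with the normalization constraint gives π = (0.2222, 0.5062, 0.2716).
So the stationary probability of B is 0.2716.

0.2716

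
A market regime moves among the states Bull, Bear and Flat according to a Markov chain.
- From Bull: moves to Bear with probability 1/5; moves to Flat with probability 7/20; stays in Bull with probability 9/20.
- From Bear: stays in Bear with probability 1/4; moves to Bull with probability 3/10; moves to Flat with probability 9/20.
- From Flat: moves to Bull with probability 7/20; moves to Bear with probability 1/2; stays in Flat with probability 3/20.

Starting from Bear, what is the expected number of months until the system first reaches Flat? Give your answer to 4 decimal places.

Let t(s) be the expected number of months to first reach Flat from state s, with t(Flat) = 0. Conditioning on the first month:
t(Bull) = 1 + 0.45·t(Bull) + 0.2·t(Bear)
t(Bear) = 1 + 0.3·t(Bull) + 0.25·t(Bear)
Solving: t(Bull) = 2.6950, t(Bear) = 2.4113.
Expected months from Bear to Flat: 2.4113.

2.4113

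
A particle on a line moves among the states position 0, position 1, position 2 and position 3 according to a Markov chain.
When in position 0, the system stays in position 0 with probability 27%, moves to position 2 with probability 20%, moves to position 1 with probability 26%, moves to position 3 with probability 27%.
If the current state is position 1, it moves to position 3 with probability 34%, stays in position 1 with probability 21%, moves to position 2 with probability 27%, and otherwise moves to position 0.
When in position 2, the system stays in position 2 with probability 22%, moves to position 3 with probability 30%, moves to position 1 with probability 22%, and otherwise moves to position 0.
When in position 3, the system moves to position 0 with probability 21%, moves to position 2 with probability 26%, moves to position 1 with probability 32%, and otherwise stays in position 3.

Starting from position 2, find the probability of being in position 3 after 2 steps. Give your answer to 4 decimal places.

0.2740

Propagate the distribution vector 2 steps from position 2.
After 0 steps: (0.0000, 0.0000, 1.0000, 0.0000)
After 1 step: (0.2600, 0.2200, 0.2200, 0.3000)
After 2 steps: (0.2300, 0.2582, 0.2378, 0.2740)
P(in position 3 after 2 steps) = 0.2740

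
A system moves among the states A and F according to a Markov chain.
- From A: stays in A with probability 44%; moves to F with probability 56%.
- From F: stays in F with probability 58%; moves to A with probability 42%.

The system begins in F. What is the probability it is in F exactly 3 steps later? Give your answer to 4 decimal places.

0.5714

Propagate the distribution vector 3 steps from F.
After 0 steps: (0.0000, 1.0000)
After 1 step: (0.4200, 0.5800)
After 2 steps: (0.4284, 0.5716)
After 3 steps: (0.4286, 0.5714)
P(in F after 3 steps) = 0.5714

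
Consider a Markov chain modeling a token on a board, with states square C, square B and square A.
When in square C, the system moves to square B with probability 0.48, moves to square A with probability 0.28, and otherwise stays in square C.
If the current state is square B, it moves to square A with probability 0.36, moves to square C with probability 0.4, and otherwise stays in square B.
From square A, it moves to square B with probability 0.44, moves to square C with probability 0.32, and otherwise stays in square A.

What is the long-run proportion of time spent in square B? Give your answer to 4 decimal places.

0.3775

Let the stationary distribution be π with π = πP and π_1 + π_2 + π_3 = 1.
π_1 = 0.24·π_1 + 0.4·π_2 + 0.32·π_3
π_2 = 0.48·π_1 + 0.24·π_2 + 0.44·π_3
Solving with the normalization constraint gives π = (0.3243, 0.3775, 0.2983).
So the stationary probability of square B is 0.3775.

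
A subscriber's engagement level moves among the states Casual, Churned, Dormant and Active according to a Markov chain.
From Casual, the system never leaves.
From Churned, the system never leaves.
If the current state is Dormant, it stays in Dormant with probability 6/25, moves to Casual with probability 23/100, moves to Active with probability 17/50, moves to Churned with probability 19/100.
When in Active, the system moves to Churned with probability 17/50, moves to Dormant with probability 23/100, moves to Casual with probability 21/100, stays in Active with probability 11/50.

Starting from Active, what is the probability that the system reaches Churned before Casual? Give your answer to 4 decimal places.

0.5871

Let h(s) be the probability of absorption at Churned starting from transient state s. Then h(Churned) = 1 and h(Casual) = 0. By first-step analysis:
h(Dormant) = 0.23·0 + 0.19·1 + 0.24·h(Dormant) + 0.34·h(Active)
h(Active) = 0.21·0 + 0.34·1 + 0.23·h(Dormant) + 0.22·h(Active)
Solving: h(Dormant) = 0.5126, h(Active) = 0.5871.
Starting from Active, the probability is 0.5871.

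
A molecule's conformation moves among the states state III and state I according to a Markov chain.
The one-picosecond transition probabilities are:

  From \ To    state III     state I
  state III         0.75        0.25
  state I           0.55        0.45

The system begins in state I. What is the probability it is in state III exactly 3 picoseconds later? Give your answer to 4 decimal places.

0.6820

Propagate the distribution vector 3 picoseconds from state I.
After 0 picoseconds: (0.0000, 1.0000)
After 1 picosecond: (0.5500, 0.4500)
After 2 picoseconds: (0.6600, 0.3400)
After 3 picoseconds: (0.6820, 0.3180)
P(in state III after 3 picoseconds) = 0.6820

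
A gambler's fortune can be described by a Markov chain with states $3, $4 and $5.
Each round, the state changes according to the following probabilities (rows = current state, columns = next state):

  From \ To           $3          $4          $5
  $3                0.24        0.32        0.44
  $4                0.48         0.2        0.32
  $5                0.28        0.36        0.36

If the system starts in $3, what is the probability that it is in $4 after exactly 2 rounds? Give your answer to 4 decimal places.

Sum over the intermediate state after 1 round:
P = P($3→$3)·P($3→$4) + P($3→$4)·P($4→$4) + P($3→$5)·P($5→$4)
  = 0.24×0.32 + 0.32×0.2 + 0.44×0.36
  = 0.0768 + 0.0640 + 0.1584 = 0.2992

0.2992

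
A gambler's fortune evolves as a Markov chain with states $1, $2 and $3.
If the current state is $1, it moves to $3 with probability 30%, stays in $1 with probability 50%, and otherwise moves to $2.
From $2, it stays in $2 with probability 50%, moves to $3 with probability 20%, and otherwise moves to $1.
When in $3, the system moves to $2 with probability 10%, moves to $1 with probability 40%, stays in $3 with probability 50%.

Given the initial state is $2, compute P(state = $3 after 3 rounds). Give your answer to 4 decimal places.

0.3250

Propagate the distribution vector 3 rounds from $2.
After 0 rounds: (0.0000, 1.0000, 0.0000)
After 1 round: (0.3000, 0.5000, 0.2000)
After 2 rounds: (0.3800, 0.3300, 0.2900)
After 3 rounds: (0.4050, 0.2700, 0.3250)
P(in $3 after 3 rounds) = 0.3250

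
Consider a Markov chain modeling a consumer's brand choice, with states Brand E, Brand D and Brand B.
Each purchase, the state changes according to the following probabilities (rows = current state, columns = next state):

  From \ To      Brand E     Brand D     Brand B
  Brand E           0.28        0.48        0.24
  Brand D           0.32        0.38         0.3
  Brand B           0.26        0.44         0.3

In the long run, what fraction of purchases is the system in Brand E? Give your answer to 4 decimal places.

Let the stationary distribution be π with π = πP and π_1 + π_2 + π_3 = 1.
π_1 = 0.28·π_1 + 0.32·π_2 + 0.26·π_3
π_2 = 0.48·π_1 + 0.38·π_2 + 0.44·π_3
Solving with the normalization constraint gives π = (0.2914, 0.4261, 0.2825).
So the stationary probability of Brand E is 0.2914.

0.2914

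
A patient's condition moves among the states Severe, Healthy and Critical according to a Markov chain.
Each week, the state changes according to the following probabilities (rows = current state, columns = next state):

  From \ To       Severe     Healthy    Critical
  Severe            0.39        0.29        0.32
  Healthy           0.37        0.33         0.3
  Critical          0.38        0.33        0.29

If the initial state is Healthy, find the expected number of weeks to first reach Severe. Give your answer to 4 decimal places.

Let t(s) be the expected number of weeks to first reach Severe from state s, with t(Severe) = 0. Conditioning on the first week:
t(Healthy) = 1 + 0.33·t(Healthy) + 0.3·t(Critical)
t(Critical) = 1 + 0.33·t(Healthy) + 0.29·t(Critical)
Solving: t(Healthy) = 2.6812, t(Critical) = 2.6546.
Expected weeks from Healthy to Severe: 2.6812.

2.6812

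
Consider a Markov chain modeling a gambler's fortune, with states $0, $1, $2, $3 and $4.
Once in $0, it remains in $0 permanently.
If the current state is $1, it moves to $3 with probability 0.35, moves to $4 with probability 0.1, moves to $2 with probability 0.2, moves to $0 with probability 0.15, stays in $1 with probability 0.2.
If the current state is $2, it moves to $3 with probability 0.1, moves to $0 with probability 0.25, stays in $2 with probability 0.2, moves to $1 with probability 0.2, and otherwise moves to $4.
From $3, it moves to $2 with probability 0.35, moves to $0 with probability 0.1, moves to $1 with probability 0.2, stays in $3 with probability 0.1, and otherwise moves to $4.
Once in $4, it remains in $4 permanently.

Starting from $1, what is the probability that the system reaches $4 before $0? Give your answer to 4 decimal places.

Let h(s) be the probability of absorption at $4 starting from transient state s. Then h($4) = 1 and h($0) = 0. By first-step analysis:
h($1) = 0.15·0 + 0.2·h($1) + 0.2·h($2) + 0.35·h($3) + 0.1·1
h($2) = 0.25·0 + 0.2·h($1) + 0.2·h($2) + 0.1·h($3) + 0.25·1
h($3) = 0.1·0 + 0.2·h($1) + 0.35·h($2) + 0.1·h($3) + 0.25·1
Solving: h($1) = 0.5126, h($2) = 0.5146, h($3) = 0.5918.
Starting from $1, the probability is 0.5126.

0.5126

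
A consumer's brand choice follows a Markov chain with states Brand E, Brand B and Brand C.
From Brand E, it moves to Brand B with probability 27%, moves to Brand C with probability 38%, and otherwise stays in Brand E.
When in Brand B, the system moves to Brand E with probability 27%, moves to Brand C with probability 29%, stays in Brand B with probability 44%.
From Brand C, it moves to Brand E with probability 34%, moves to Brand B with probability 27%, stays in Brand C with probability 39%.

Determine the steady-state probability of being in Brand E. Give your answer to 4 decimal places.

Let the stationary distribution be π with π = πP and π_1 + π_2 + π_3 = 1.
π_1 = 0.35·π_1 + 0.27·π_2 + 0.34·π_3
π_2 = 0.27·π_1 + 0.44·π_2 + 0.27·π_3
Solving with the normalization constraint gives π = (0.3204, 0.3253, 0.3543).
So the stationary probability of Brand E is 0.3204.

0.3204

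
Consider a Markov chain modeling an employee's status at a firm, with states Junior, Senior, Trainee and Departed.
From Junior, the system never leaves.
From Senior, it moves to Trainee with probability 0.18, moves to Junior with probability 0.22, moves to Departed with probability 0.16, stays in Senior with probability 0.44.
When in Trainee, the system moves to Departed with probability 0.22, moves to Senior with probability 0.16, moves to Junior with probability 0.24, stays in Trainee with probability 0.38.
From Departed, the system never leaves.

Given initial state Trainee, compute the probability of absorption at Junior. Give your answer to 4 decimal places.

Let h(s) be the probability of absorption at Junior starting from transient state s. Then h(Junior) = 1 and h(Departed) = 0. By first-step analysis:
h(Senior) = 0.22·1 + 0.44·h(Senior) + 0.18·h(Trainee) + 0.16·0
h(Trainee) = 0.24·1 + 0.16·h(Senior) + 0.38·h(Trainee) + 0.22·0
Solving: h(Senior) = 0.5641, h(Trainee) = 0.5327.
Starting from Trainee, the probability is 0.5327.

0.5327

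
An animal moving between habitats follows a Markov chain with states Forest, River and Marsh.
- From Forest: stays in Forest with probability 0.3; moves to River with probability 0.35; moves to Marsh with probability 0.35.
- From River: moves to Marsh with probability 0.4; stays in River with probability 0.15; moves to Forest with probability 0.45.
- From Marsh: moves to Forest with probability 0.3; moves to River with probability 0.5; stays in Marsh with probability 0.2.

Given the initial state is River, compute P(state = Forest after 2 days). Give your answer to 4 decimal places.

0.3225

Sum over the intermediate state after 1 day:
P = P(River→Forest)·P(Forest→Forest) + P(River→River)·P(River→Forest) + P(River→Marsh)·P(Marsh→Forest)
  = 0.45×0.3 + 0.15×0.45 + 0.4×0.3
  = 0.1350 + 0.0675 + 0.1200 = 0.3225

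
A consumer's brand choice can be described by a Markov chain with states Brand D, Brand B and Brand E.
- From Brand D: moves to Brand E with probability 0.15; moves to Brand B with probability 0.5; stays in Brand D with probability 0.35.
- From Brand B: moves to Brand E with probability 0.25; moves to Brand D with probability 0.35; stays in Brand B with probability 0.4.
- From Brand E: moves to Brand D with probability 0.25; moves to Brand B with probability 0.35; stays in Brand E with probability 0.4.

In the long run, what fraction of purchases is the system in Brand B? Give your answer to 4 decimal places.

Let the stationary distribution be π with π = πP and π_1 + π_2 + π_3 = 1.
π_1 = 0.35·π_1 + 0.35·π_2 + 0.25·π_3
π_2 = 0.5·π_1 + 0.4·π_2 + 0.35·π_3
Solving with the normalization constraint gives π = (0.3244, 0.4196, 0.2560).
So the stationary probability of Brand B is 0.4196.

0.4196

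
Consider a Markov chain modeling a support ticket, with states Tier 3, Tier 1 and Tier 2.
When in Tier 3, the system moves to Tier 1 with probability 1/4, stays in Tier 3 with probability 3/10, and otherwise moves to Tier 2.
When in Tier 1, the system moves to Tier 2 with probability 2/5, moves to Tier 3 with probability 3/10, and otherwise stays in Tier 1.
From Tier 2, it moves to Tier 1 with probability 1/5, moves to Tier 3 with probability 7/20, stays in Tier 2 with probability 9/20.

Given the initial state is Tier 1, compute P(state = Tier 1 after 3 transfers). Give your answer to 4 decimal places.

Propagate the distribution vector 3 transfers from Tier 1.
After 0 transfers: (0.0000, 1.0000, 0.0000)
After 1 transfer: (0.3000, 0.3000, 0.4000)
After 2 transfers: (0.3200, 0.2450, 0.4350)
After 3 transfers: (0.3218, 0.2405, 0.4378)
P(in Tier 1 after 3 transfers) = 0.2405

0.2405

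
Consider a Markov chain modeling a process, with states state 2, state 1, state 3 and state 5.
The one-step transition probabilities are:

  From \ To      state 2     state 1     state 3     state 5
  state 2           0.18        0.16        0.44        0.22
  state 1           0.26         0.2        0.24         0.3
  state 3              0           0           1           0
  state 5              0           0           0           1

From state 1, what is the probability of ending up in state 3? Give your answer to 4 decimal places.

0.5065

Let h(s) be the probability of absorption at state 3 starting from transient state s. Then h(state 3) = 1 and h(state 5) = 0. By first-step analysis:
h(state 2) = 0.18·h(state 2) + 0.16·h(state 1) + 0.44·1 + 0.22·0
h(state 1) = 0.26·h(state 2) + 0.2·h(state 1) + 0.24·1 + 0.3·0
Solving: h(state 2) = 0.6354, h(state 1) = 0.5065.
Starting from state 1, the probability is 0.5065.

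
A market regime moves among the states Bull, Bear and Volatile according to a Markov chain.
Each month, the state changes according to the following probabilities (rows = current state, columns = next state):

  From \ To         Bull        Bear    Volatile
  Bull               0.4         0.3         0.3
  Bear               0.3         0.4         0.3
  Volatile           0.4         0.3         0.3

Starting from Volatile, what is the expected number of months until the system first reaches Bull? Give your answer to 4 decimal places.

Let t(s) be the expected number of months to first reach Bull from state s, with t(Bull) = 0. Conditioning on the first month:
t(Bear) = 1 + 0.4·t(Bear) + 0.3·t(Volatile)
t(Volatile) = 1 + 0.3·t(Bear) + 0.3·t(Volatile)
Solving: t(Bear) = 3.0303, t(Volatile) = 2.7273.
Expected months from Volatile to Bull: 2.7273.

2.7273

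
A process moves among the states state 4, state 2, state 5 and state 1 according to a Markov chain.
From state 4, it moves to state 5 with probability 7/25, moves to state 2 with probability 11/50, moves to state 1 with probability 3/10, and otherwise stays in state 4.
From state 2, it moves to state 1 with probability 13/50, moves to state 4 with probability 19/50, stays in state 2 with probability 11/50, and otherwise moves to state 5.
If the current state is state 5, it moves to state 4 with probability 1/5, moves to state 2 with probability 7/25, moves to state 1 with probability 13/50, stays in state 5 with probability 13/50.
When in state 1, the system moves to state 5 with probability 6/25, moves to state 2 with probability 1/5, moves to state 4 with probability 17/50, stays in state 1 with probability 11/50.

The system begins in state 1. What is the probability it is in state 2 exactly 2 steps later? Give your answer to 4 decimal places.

Propagate the distribution vector 2 steps from state 1.
After 0 steps: (0.0000, 0.0000, 0.0000, 1.0000)
After 1 step: (0.3400, 0.2000, 0.2400, 0.2200)
After 2 steps: (0.2668, 0.2300, 0.2384, 0.2648)
P(in state 2 after 2 steps) = 0.2300

0.2300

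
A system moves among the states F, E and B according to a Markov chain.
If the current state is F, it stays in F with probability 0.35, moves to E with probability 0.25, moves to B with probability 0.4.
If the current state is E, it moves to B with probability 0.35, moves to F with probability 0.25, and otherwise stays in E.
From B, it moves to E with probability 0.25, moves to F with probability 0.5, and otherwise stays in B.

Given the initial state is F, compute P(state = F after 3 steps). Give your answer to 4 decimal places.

0.3704

Propagate the distribution vector 3 steps from F.
After 0 steps: (1.0000, 0.0000, 0.0000)
After 1 step: (0.3500, 0.2500, 0.4000)
After 2 steps: (0.3850, 0.2875, 0.3275)
After 3 steps: (0.3704, 0.2931, 0.3365)
P(in F after 3 steps) = 0.3704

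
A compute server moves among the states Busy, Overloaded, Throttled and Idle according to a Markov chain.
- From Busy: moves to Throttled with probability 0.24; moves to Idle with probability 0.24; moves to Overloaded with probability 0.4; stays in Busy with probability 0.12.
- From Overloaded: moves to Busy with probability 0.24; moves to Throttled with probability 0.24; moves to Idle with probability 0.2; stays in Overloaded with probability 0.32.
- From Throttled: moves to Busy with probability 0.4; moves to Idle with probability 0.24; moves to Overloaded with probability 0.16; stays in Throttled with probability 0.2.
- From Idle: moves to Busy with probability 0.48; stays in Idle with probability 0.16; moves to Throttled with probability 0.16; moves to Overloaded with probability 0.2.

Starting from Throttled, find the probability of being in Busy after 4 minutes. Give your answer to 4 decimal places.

0.2900

Propagate the distribution vector 4 minutes from Throttled.
After 0 minutes: (0.0000, 0.0000, 1.0000, 0.0000)
After 1 minute: (0.4000, 0.1600, 0.2000, 0.2400)
After 2 minutes: (0.2816, 0.2912, 0.2128, 0.2144)
After 3 minutes: (0.2917, 0.2828, 0.2143, 0.2112)
After 4 minutes: (0.2900, 0.2837, 0.2145, 0.2118)
P(in Busy after 4 minutes) = 0.2900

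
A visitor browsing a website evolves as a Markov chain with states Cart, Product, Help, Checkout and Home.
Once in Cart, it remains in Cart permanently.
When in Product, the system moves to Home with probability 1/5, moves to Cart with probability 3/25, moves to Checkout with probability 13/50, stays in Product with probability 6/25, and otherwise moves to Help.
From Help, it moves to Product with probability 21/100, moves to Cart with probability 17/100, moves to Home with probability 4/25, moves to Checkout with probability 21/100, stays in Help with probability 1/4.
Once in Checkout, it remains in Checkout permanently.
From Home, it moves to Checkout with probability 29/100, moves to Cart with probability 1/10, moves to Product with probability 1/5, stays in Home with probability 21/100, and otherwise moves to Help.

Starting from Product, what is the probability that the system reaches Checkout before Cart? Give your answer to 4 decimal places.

0.6701

Let h(s) be the probability of absorption at Checkout starting from transient state s. Then h(Checkout) = 1 and h(Cart) = 0. By first-step analysis:
h(Product) = 0.12·0 + 0.24·h(Product) + 0.18·h(Help) + 0.26·1 + 0.2·h(Home)
h(Help) = 0.17·0 + 0.21·h(Product) + 0.25·h(Help) + 0.21·1 + 0.16·h(Home)
h(Home) = 0.1·0 + 0.2·h(Product) + 0.2·h(Help) + 0.29·1 + 0.21·h(Home)
Solving: h(Product) = 0.6701, h(Help) = 0.6154, h(Home) = 0.6925.
Starting from Product, the probability is 0.6701.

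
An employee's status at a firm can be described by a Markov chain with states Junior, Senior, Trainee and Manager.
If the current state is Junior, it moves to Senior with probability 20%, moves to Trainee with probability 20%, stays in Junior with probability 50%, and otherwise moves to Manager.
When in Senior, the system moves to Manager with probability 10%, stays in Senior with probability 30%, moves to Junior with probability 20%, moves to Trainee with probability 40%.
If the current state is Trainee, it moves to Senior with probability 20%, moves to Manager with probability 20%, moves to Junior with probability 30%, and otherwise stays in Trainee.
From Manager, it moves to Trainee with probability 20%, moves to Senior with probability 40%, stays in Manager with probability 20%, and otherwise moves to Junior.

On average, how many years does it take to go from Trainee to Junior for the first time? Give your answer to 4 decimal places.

3.8983

Let t(s) be the expected number of years to first reach Junior from state s, with t(Junior) = 0. Conditioning on the first year:
t(Senior) = 1 + 0.3·t(Senior) + 0.4·t(Trainee) + 0.1·t(Manager)
t(Trainee) = 1 + 0.2·t(Senior) + 0.3·t(Trainee) + 0.2·t(Manager)
t(Manager) = 1 + 0.4·t(Senior) + 0.2·t(Trainee) + 0.2·t(Manager)
Solving: t(Senior) = 4.2797, t(Trainee) = 3.8983, t(Manager) = 4.3644.
Expected years from Trainee to Junior: 3.8983.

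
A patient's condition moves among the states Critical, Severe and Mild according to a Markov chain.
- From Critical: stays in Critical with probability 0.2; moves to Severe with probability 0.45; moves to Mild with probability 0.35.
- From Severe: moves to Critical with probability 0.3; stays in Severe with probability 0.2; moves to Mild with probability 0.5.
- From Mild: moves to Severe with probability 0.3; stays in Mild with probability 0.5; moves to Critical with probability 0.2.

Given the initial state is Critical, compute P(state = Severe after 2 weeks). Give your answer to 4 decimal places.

Sum over the intermediate state after 1 week:
P = P(Critical→Critical)·P(Critical→Severe) + P(Critical→Severe)·P(Severe→Severe) + P(Critical→Mild)·P(Mild→Severe)
  = 0.2×0.45 + 0.45×0.2 + 0.35×0.3
  = 0.0900 + 0.0900 + 0.1050 = 0.2850

0.2850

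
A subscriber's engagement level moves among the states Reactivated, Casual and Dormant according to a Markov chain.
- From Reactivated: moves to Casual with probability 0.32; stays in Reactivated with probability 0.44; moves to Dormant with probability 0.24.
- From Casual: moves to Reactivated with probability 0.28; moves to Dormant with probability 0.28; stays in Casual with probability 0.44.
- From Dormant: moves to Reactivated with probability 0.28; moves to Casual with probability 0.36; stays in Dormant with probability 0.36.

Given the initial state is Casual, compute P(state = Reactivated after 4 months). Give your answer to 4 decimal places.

0.3331

Propagate the distribution vector 4 months from Casual.
After 0 months: (0.0000, 1.0000, 0.0000)
After 1 month: (0.2800, 0.4400, 0.2800)
After 2 months: (0.3248, 0.3840, 0.2912)
After 3 months: (0.3320, 0.3777, 0.2903)
After 4 months: (0.3331, 0.3769, 0.2899)
P(in Reactivated after 4 months) = 0.3331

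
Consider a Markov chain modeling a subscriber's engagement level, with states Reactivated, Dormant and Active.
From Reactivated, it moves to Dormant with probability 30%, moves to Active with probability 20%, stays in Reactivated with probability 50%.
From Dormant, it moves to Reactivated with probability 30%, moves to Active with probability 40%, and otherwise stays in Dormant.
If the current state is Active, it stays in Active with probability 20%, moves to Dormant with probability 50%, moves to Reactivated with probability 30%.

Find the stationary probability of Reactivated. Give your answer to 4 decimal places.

0.3750

Let the stationary distribution be π with π = πP and π_1 + π_2 + π_3 = 1.
π_1 = 0.5·π_1 + 0.3·π_2 + 0.3·π_3
π_2 = 0.3·π_1 + 0.3·π_2 + 0.5·π_3
Solving with the normalization constraint gives π = (0.3750, 0.3542, 0.2708).
So the stationary probability of Reactivated is 0.3750.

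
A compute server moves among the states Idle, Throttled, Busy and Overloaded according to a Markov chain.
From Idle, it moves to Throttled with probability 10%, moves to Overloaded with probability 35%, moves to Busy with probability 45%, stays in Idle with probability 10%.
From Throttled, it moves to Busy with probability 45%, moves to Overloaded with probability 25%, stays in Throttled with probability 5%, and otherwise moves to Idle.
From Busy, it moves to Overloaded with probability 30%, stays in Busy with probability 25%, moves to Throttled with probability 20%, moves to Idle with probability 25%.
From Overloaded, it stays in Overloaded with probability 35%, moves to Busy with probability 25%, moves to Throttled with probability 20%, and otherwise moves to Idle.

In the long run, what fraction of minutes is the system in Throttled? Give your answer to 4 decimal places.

0.1562

Let the stationary distribution be π with π = πP and π_1 + π_2 + π_3 + π_4 = 1.
π_1 = 0.1·π_1 + 0.25·π_2 + 0.25·π_3 + 0.2·π_4
π_2 = 0.1·π_1 + 0.05·π_2 + 0.2·π_3 + 0.2·π_4
π_3 = 0.45·π_1 + 0.45·π_2 + 0.25·π_3 + 0.25·π_4
Solving with the normalization constraint gives π = (0.2036, 0.1562, 0.3220, 0.3183).
So the stationary probability of Throttled is 0.1562.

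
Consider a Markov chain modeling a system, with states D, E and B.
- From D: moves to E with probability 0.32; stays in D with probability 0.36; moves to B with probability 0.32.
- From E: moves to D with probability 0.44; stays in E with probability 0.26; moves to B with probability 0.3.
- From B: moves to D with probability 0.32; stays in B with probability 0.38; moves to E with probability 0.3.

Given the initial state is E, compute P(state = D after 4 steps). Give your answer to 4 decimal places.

0.3703

Propagate the distribution vector 4 steps from E.
After 0 steps: (0.0000, 1.0000, 0.0000)
After 1 step: (0.4400, 0.2600, 0.3000)
After 2 steps: (0.3688, 0.2984, 0.3328)
After 3 steps: (0.3706, 0.2954, 0.3340)
After 4 steps: (0.3703, 0.2956, 0.3341)
P(in D after 4 steps) = 0.3703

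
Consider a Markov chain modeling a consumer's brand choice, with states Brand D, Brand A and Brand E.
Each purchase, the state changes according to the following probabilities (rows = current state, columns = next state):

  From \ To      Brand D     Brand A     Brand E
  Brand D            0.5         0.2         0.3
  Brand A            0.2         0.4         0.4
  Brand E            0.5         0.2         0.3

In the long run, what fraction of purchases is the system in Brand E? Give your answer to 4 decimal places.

Let the stationary distribution be π with π = πP and π_1 + π_2 + π_3 = 1.
π_1 = 0.5·π_1 + 0.2·π_2 + 0.5·π_3
π_2 = 0.2·π_1 + 0.4·π_2 + 0.2·π_3
Solving with the normalization constraint gives π = (0.4250, 0.2500, 0.3250).
So the stationary probability of Brand E is 0.3250.

0.3250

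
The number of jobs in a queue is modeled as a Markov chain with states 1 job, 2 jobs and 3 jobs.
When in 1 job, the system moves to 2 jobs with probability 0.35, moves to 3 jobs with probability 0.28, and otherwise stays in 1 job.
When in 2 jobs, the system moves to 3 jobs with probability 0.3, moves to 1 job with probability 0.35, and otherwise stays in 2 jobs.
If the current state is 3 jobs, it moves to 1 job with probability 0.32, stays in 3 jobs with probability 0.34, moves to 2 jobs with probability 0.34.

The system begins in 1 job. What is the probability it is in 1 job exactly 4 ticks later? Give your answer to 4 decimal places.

0.3478

Propagate the distribution vector 4 ticks from 1 job.
After 0 ticks: (1.0000, 0.0000, 0.0000)
After 1 tick: (0.3700, 0.3500, 0.2800)
After 2 ticks: (0.3490, 0.3472, 0.3038)
After 3 ticks: (0.3479, 0.3470, 0.3052)
After 4 ticks: (0.3478, 0.3469, 0.3052)
P(in 1 job after 4 ticks) = 0.3478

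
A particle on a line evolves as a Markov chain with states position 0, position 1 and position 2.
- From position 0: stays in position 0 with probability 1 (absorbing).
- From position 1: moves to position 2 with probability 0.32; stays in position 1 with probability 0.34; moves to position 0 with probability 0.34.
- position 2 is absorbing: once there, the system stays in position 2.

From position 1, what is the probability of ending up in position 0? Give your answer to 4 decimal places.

Let h(s) be the probability of absorption at position 0 starting from transient state s. Then h(position 0) = 1 and h(position 2) = 0. By first-step analysis:
h(position 1) = 0.34·1 + 0.34·h(position 1) + 0.32·0
Solving: h(position 1) = 0.5152.
Starting from position 1, the probability is 0.5152.

0.5152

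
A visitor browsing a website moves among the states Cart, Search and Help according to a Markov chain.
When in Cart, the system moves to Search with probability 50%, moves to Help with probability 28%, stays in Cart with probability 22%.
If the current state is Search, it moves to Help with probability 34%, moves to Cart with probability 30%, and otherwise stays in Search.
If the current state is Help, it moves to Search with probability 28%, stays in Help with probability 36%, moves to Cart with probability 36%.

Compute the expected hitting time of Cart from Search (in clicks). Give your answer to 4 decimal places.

Let t(s) be the expected number of clicks to first reach Cart from state s, with t(Cart) = 0. Conditioning on the first click:
t(Search) = 1 + 0.36·t(Search) + 0.34·t(Help)
t(Help) = 1 + 0.28·t(Search) + 0.36·t(Help)
Solving: t(Search) = 3.1170, t(Help) = 2.9262.
Expected clicks from Search to Cart: 3.1170.

3.1170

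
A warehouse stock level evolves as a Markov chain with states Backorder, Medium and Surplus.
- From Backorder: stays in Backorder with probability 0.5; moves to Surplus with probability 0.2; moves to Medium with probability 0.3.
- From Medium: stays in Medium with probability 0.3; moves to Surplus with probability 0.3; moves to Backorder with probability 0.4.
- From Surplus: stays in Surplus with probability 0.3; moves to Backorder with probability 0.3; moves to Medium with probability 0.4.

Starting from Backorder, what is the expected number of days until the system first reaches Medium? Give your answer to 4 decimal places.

3.1034

Let t(s) be the expected number of days to first reach Medium from state s, with t(Medium) = 0. Conditioning on the first day:
t(Backorder) = 1 + 0.5·t(Backorder) + 0.2·t(Surplus)
t(Surplus) = 1 + 0.3·t(Backorder) + 0.3·t(Surplus)
Solving: t(Backorder) = 3.1034, t(Surplus) = 2.7586.
Expected days from Backorder to Medium: 3.1034.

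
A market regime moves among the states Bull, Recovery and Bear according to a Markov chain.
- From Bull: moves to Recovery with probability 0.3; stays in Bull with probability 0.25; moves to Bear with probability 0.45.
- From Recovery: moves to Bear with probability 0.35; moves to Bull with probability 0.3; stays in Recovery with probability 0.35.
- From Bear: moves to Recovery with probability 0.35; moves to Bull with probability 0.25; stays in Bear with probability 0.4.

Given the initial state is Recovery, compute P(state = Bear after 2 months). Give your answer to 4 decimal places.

0.3975

Sum over the intermediate state after 1 month:
P = P(Recovery→Bull)·P(Bull→Bear) + P(Recovery→Recovery)·P(Recovery→Bear) + P(Recovery→Bear)·P(Bear→Bear)
  = 0.3×0.45 + 0.35×0.35 + 0.35×0.4
  = 0.1350 + 0.1225 + 0.1400 = 0.3975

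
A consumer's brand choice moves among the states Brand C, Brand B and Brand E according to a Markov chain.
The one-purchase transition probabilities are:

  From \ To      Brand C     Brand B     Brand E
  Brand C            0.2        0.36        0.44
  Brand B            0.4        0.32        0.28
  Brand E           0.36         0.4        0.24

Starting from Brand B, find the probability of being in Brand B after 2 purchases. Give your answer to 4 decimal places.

0.3584

Sum over the intermediate state after 1 purchase:
P = P(Brand B→Brand C)·P(Brand C→Brand B) + P(Brand B→Brand B)·P(Brand B→Brand B) + P(Brand B→Brand E)·P(Brand E→Brand B)
  = 0.4×0.36 + 0.32×0.32 + 0.28×0.4
  = 0.1440 + 0.1024 + 0.1120 = 0.3584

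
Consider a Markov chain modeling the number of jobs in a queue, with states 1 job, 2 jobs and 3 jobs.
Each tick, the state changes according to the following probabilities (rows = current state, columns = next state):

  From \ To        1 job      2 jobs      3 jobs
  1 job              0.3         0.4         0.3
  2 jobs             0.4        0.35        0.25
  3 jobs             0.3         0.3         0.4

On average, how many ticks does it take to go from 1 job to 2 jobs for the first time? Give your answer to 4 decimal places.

Let t(s) be the expected number of ticks to first reach 2 jobs from state s, with t(2 jobs) = 0. Conditioning on the first tick:
t(1 job) = 1 + 0.3·t(1 job) + 0.3·t(3 jobs)
t(3 jobs) = 1 + 0.3·t(1 job) + 0.4·t(3 jobs)
Solving: t(1 job) = 2.7273, t(3 jobs) = 3.0303.
Expected ticks from 1 job to 2 jobs: 2.7273.

2.7273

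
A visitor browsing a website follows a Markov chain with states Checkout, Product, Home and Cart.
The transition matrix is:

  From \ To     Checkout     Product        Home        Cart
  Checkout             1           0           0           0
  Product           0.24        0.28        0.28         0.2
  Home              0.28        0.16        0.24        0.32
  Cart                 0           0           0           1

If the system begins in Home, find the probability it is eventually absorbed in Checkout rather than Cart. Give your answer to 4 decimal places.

0.4777

Let h(s) be the probability of absorption at Checkout starting from transient state s. Then h(Checkout) = 1 and h(Cart) = 0. By first-step analysis:
h(Product) = 0.24·1 + 0.28·h(Product) + 0.28·h(Home) + 0.2·0
h(Home) = 0.28·1 + 0.16·h(Product) + 0.24·h(Home) + 0.32·0
Solving: h(Product) = 0.5191, h(Home) = 0.4777.
Starting from Home, the probability is 0.4777.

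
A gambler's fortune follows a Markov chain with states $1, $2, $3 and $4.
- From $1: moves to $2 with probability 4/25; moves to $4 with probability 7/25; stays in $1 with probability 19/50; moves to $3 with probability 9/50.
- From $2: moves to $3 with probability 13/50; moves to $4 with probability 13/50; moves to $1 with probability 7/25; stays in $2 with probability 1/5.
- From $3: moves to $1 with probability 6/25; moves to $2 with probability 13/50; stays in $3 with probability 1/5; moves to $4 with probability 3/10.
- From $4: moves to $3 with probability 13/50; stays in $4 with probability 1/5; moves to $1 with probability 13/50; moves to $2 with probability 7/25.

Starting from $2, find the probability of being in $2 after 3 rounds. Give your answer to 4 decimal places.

Propagate the distribution vector 3 rounds from $2.
After 0 rounds: (0.0000, 1.0000, 0.0000, 0.0000)
After 1 round: (0.2800, 0.2000, 0.2600, 0.2600)
After 2 rounds: (0.2924, 0.2252, 0.2220, 0.2604)
After 3 rounds: (0.2952, 0.2225, 0.2233, 0.2591)
P(in $2 after 3 rounds) = 0.2225

0.2225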